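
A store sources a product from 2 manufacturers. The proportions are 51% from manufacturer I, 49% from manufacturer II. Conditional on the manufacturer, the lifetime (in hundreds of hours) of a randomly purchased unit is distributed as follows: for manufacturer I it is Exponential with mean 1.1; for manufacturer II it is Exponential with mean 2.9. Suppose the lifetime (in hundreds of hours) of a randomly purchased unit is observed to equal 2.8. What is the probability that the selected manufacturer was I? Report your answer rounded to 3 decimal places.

Likelihoods f(2.8 | ·): I: 0.0713067; II: 0.131306.
Posterior ∝ prior × likelihood. Numerator for I: 0.51·0.0713067 = 0.0363664.
Normalizing constant: 0.51·0.0713067 + 0.49·0.131306 = 0.100706.
P(I | observation) = 0.0363664 / 0.100706 = 0.361114.

0.361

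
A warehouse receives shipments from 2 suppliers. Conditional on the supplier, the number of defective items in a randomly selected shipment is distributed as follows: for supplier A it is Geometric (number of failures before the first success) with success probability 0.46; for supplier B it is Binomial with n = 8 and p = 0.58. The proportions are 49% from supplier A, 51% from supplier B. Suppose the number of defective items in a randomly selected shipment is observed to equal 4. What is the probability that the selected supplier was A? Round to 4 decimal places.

0.1323

Likelihoods P(X=4 | ·): A: 0.0391141; B: 0.246494.
Posterior ∝ prior × likelihood. Numerator for A: 0.49·0.0391141 = 0.0191659.
Normalizing constant: 0.49·0.0391141 + 0.51·0.246494 = 0.144878.
P(A | observation) = 0.0191659 / 0.144878 = 0.13229.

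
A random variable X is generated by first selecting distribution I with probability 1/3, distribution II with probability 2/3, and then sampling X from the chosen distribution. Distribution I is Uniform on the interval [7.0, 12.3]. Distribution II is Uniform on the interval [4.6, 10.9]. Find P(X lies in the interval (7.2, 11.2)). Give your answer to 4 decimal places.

0.6431

Conditional on each component, P(7.2 < X < 11.2): I: 0.754717; II: 0.587302.
By total probability, P(7.2 < X < 11.2) = 0.333333·0.754717 + 0.666667·0.587302 = 0.643107.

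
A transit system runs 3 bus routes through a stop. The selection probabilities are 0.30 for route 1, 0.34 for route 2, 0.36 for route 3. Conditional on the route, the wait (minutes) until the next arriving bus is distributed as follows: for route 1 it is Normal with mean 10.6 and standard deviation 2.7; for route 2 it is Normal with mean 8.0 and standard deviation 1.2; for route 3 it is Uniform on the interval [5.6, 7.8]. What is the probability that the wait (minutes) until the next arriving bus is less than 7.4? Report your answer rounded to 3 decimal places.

Conditional on each route, P(X < 7.4): 1: 0.117972; 2: 0.308538; 3: 0.818182.
By total probability, P(X < 7.4) = 0.3·0.117972 + 0.34·0.308538 + 0.36·0.818182 = 0.43484.

0.435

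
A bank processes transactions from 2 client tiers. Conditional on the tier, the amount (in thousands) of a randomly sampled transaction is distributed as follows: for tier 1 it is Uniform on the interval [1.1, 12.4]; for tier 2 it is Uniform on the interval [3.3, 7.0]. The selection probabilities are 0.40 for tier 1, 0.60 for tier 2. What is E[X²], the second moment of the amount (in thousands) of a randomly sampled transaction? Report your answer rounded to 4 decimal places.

39.0793

For each component E[X²] = Var + (mean)², giving 1: 56.2033; 2: 27.6633.
Overall E[X²] = 0.4·56.2033 + 0.6·27.6633 = 39.0793.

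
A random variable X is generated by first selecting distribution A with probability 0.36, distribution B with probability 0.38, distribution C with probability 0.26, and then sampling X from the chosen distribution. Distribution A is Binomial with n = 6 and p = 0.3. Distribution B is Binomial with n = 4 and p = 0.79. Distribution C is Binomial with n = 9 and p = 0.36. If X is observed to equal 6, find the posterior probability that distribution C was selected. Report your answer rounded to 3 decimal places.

Likelihoods P(X=6 | ·): A: 0.000729; B: 0; C: 0.047933.
Posterior ∝ prior × likelihood. Numerator for C: 0.26·0.047933 = 0.0124626.
Normalizing constant: 0.36·0.000729 + 0.38·0 + 0.26·0.047933 = 0.012725.
P(C | observation) = 0.0124626 / 0.012725 = 0.979376.

0.979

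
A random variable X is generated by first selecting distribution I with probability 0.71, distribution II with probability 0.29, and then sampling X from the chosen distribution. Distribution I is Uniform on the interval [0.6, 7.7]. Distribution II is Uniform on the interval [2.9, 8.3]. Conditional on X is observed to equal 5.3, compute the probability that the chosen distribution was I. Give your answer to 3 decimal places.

0.651

Likelihoods f(5.3 | ·): I: 0.140845; II: 0.185185.
Posterior ∝ prior × likelihood. Numerator for I: 0.71·0.140845 = 0.1.
Normalizing constant: 0.71·0.140845 + 0.29·0.185185 = 0.153704.
P(I | observation) = 0.1 / 0.153704 = 0.650602.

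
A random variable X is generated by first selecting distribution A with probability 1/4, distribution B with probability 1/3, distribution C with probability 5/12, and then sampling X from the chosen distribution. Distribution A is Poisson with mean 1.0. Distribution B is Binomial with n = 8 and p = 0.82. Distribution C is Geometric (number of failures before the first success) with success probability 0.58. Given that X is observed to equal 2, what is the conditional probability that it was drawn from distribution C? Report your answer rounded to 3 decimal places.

Likelihoods P(X=2 | ·): A: 0.18394; B: 0.000640355; C: 0.102312.
Posterior ∝ prior × likelihood. Numerator for C: 0.416667·0.102312 = 0.04263.
Normalizing constant: 0.25·0.18394 + 0.333333·0.000640355 + 0.416667·0.102312 = 0.0888284.
P(C | observation) = 0.04263 / 0.0888284 = 0.479914.

0.480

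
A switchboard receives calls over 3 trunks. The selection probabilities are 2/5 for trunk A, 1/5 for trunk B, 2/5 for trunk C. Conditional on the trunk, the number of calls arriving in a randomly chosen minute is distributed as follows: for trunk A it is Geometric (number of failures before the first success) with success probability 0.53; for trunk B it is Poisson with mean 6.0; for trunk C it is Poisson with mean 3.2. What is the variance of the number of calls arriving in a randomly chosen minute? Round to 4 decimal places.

6.7242

Per component, A: μ=0.886792, E[X²]=2.45959; B: μ=6, E[X²]=42; C: μ=3.2, E[X²]=13.44.
E[X] = 0.4·0.886792 + 0.2·6 + 0.4·3.2 = 2.83472.
E[X²] = 0.4·2.45959 + 0.2·42 + 0.4·13.44 = 14.7598.
Var(X) = E[X²] − (E[X])² = 14.7598 − 8.03562 = 6.72422.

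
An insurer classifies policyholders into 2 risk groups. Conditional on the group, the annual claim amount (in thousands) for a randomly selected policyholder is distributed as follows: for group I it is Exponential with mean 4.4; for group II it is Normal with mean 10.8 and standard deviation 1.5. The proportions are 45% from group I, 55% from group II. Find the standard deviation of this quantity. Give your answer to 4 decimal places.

Per component, I: μ=4.4, E[X²]=38.72; II: μ=10.8, E[X²]=118.89.
E[X] = 0.45·4.4 + 0.55·10.8 = 7.92.
E[X²] = 0.45·38.72 + 0.55·118.89 = 82.8135.
Var(X) = E[X²] − (E[X])² = 82.8135 − 62.7264 = 20.0871.
SD(X) = √20.0871 = 4.48186.

4.4819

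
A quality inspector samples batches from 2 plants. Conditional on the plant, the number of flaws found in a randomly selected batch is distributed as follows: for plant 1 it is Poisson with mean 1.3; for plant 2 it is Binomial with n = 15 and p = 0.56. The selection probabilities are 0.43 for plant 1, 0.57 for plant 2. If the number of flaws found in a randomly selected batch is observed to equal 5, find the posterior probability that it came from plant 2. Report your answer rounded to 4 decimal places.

0.8761

Likelihoods P(X=5 | ·): 1: 0.00843243; 2: 0.0449803.
Posterior ∝ prior × likelihood. Numerator for 2: 0.57·0.0449803 = 0.0256388.
Normalizing constant: 0.43·0.00843243 + 0.57·0.0449803 = 0.0292647.
P(2 | observation) = 0.0256388 / 0.0292647 = 0.876098.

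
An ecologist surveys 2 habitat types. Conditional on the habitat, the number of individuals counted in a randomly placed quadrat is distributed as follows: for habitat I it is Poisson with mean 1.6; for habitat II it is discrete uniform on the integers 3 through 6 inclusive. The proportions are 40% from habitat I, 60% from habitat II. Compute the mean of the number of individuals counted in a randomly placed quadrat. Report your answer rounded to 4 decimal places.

Component means — I: 1.6; II: 4.5.
E[X] = 0.4·1.6 + 0.6·4.5 = 3.34.

3.3400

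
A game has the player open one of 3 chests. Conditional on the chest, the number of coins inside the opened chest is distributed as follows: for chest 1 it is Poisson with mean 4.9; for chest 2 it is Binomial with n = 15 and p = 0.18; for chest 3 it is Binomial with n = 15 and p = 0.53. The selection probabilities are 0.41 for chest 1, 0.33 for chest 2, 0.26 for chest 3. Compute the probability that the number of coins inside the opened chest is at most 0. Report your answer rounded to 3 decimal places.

Conditional on each chest, P(X ≤ 0): 1: 0.00744658; 2: 0.0509575; 3: 1.20633e-05.
By total probability, P(X ≤ 0) = 0.41·0.00744658 + 0.33·0.0509575 + 0.26·1.20633e-05 = 0.0198722.

0.020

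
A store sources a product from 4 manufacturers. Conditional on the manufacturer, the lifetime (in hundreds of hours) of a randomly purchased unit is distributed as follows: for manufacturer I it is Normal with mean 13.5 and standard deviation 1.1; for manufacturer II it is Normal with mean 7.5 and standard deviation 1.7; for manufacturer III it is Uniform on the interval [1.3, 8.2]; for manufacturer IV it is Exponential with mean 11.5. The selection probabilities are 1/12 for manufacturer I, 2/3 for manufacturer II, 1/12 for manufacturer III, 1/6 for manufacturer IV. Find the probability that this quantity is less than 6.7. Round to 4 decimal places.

0.3515

Conditional on each manufacturer, P(X < 6.7): I: 3.16837e-10; II: 0.318967; III: 0.782609; IV: 0.44156.
By total probability, P(X < 6.7) = 0.0833333·3.16837e-10 + 0.666667·0.318967 + 0.0833333·0.782609 + 0.166667·0.44156 = 0.351456.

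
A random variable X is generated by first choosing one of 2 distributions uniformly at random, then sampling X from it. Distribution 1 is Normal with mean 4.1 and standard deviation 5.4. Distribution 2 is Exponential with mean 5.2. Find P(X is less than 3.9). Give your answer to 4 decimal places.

Conditional on each component, P(X < 3.9): 1: 0.485228; 2: 0.527633.
By total probability, P(X < 3.9) = 0.5·0.485228 + 0.5·0.527633 = 0.506431.

0.5064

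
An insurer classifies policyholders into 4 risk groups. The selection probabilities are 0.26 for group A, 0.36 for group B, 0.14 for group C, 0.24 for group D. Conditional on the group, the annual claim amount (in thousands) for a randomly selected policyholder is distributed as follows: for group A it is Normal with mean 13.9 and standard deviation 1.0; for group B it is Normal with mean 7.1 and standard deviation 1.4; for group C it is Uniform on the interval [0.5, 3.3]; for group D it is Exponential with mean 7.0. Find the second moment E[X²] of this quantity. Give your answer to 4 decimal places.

For each component E[X²] = Var + (mean)², giving A: 194.21; B: 52.37; C: 4.26333; D: 98.
Overall E[X²] = 0.26·194.21 + 0.36·52.37 + 0.14·4.26333 + 0.24·98 = 93.4647.

93.4647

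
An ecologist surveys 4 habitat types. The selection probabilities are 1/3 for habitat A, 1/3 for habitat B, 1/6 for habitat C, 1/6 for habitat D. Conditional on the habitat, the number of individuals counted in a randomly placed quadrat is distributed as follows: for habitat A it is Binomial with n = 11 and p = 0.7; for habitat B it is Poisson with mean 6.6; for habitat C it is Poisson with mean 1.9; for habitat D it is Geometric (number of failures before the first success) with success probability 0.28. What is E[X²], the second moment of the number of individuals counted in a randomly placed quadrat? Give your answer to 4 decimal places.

For each component E[X²] = Var + (mean)², giving A: 61.6; B: 50.16; C: 5.51; D: 15.7959.
Overall E[X²] = 0.333333·61.6 + 0.333333·50.16 + 0.166667·5.51 + 0.166667·15.7959 = 40.8043.

40.8043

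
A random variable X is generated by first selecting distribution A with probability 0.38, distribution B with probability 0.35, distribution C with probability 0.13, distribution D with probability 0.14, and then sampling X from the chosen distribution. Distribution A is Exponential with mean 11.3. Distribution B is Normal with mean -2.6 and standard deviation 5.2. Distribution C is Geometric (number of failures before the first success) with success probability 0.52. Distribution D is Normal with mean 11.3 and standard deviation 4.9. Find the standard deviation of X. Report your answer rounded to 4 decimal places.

10.2268

Per component, A: μ=11.3, E[X²]=255.38; B: μ=-2.6, E[X²]=33.8; C: μ=0.923077, E[X²]=2.62722; D: μ=11.3, E[X²]=151.7.
E[X] = 0.38·11.3 + 0.35·-2.6 + 0.13·0.923077 + 0.14·11.3 = 5.086.
E[X²] = 0.38·255.38 + 0.35·33.8 + 0.13·2.62722 + 0.14·151.7 = 130.454.
Var(X) = E[X²] − (E[X])² = 130.454 − 25.8674 = 104.587.
SD(X) = √104.587 = 10.2268.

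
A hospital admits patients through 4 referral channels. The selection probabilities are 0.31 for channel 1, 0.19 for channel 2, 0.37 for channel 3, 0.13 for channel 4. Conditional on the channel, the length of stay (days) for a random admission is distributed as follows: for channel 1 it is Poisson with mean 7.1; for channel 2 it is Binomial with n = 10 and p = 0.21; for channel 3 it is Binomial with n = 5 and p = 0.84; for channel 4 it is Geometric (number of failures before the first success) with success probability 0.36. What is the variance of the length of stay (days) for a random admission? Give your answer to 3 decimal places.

7.580

Per component, 1: μ=7.1, E[X²]=57.51; 2: μ=2.1, E[X²]=6.069; 3: μ=4.2, E[X²]=18.312; 4: μ=1.77778, E[X²]=8.09877.
E[X] = 0.31·7.1 + 0.19·2.1 + 0.37·4.2 + 0.13·1.77778 = 4.38511.
E[X²] = 0.31·57.51 + 0.19·6.069 + 0.37·18.312 + 0.13·8.09877 = 26.8095.
Var(X) = E[X²] − (E[X])² = 26.8095 − 19.2292 = 7.58029.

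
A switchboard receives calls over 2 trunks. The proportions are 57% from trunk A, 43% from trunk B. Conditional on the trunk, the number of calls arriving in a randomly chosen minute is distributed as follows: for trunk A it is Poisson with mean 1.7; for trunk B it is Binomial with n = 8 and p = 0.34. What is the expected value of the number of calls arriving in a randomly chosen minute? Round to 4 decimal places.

Component means — A: 1.7; B: 2.72.
E[X] = 0.57·1.7 + 0.43·2.72 = 2.1386.

2.1386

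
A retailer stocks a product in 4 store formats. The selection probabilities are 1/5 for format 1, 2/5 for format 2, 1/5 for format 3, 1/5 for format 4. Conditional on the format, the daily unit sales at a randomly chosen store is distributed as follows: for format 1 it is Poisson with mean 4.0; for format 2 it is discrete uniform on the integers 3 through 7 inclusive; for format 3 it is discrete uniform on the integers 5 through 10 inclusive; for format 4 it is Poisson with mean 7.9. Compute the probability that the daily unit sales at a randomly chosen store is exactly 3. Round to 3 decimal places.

0.125

Conditional on each format, P(X = 3): 1: 0.195367; 2: 0.2; 3: 0; 4: 0.0304652.
By total probability, P(X = 3) = 0.2·0.195367 + 0.4·0.2 + 0.2·0 + 0.2·0.0304652 = 0.125166.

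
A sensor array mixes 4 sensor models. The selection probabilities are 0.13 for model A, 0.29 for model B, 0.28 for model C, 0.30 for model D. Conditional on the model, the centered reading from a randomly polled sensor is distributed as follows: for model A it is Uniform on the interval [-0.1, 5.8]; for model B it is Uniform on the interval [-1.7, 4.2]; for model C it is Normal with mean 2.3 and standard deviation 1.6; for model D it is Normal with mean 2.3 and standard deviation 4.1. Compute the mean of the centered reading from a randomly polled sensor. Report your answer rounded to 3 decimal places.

Component means — A: 2.85; B: 1.25; C: 2.3; D: 2.3.
E[X] = 0.13·2.85 + 0.29·1.25 + 0.28·2.3 + 0.3·2.3 = 2.067.

2.067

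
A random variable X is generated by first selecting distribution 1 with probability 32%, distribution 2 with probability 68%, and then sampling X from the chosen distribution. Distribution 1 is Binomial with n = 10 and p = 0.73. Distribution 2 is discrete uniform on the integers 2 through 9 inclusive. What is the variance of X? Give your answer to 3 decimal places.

4.906

Per component, 1: μ=7.3, E[X²]=55.261; 2: μ=5.5, E[X²]=35.5.
E[X] = 0.32·7.3 + 0.68·5.5 = 6.076.
E[X²] = 0.32·55.261 + 0.68·35.5 = 41.8235.
Var(X) = E[X²] − (E[X])² = 41.8235 − 36.9178 = 4.90574.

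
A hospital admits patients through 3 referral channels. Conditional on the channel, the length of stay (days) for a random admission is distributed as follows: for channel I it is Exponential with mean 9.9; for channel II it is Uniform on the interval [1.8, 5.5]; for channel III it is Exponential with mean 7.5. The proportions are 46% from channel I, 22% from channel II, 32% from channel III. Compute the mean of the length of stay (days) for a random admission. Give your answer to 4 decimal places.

Component means — I: 9.9; II: 3.65; III: 7.5.
E[X] = 0.46·9.9 + 0.22·3.65 + 0.32·7.5 = 7.757.

7.7570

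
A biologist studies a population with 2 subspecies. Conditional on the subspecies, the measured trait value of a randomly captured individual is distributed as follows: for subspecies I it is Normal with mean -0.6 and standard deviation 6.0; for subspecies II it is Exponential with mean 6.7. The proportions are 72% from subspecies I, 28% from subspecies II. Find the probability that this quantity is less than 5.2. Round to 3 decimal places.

Conditional on each subspecies, P(X < 5.2): I: 0.833145; II: 0.539812.
By total probability, P(X < 5.2) = 0.72·0.833145 + 0.28·0.539812 = 0.751011.

0.751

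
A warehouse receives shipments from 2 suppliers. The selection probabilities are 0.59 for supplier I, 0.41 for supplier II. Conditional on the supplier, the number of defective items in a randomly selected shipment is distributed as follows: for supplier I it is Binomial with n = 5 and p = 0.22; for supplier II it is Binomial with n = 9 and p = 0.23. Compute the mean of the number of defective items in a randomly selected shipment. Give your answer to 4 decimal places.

Component means — I: 1.1; II: 2.07.
E[X] = 0.59·1.1 + 0.41·2.07 = 1.4977.

1.4977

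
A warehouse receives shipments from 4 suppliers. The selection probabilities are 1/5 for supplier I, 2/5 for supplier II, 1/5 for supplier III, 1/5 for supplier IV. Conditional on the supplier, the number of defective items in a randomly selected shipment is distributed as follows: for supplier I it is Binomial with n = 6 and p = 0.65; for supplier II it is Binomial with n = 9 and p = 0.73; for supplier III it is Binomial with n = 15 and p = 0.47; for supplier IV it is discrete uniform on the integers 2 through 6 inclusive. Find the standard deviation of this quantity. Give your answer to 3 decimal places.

2.004

Per component, I: μ=3.9, E[X²]=16.575; II: μ=6.57, E[X²]=44.9388; III: μ=7.05, E[X²]=53.439; IV: μ=4, E[X²]=18.
E[X] = 0.2·3.9 + 0.4·6.57 + 0.2·7.05 + 0.2·4 = 5.618.
E[X²] = 0.2·16.575 + 0.4·44.9388 + 0.2·53.439 + 0.2·18 = 35.5783.
Var(X) = E[X²] − (E[X])² = 35.5783 − 31.5619 = 4.0164.
SD(X) = √4.0164 = 2.00409.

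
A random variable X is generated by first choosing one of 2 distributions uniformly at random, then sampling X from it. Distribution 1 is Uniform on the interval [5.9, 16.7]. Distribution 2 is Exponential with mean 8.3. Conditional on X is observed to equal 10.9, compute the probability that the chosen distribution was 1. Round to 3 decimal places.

0.741

Likelihoods f(10.9 | ·): 1: 0.0925926; 2: 0.0324029.
Posterior ∝ prior × likelihood. Numerator for 1: 0.5·0.0925926 = 0.0462963.
Normalizing constant: 0.5·0.0925926 + 0.5·0.0324029 = 0.0624977.
P(1 | observation) = 0.0462963 / 0.0624977 = 0.740768.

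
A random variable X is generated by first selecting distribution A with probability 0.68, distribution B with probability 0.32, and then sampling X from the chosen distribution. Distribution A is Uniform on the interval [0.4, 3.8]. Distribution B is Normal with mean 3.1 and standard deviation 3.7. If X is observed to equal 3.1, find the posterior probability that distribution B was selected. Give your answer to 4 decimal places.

0.1471

Likelihoods f(3.1 | ·): A: 0.294118; B: 0.107822.
Posterior ∝ prior × likelihood. Numerator for B: 0.32·0.107822 = 0.0345031.
Normalizing constant: 0.68·0.294118 + 0.32·0.107822 = 0.234503.
P(B | observation) = 0.0345031 / 0.234503 = 0.147133.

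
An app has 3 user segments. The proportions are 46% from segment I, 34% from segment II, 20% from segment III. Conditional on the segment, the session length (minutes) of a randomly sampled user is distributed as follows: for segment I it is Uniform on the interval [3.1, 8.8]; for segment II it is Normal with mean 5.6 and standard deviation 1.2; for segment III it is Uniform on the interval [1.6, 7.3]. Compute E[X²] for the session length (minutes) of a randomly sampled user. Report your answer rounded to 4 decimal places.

For each component E[X²] = Var + (mean)², giving I: 38.11; II: 32.8; III: 22.51.
Overall E[X²] = 0.46·38.11 + 0.34·32.8 + 0.2·22.51 = 33.1846.

33.1846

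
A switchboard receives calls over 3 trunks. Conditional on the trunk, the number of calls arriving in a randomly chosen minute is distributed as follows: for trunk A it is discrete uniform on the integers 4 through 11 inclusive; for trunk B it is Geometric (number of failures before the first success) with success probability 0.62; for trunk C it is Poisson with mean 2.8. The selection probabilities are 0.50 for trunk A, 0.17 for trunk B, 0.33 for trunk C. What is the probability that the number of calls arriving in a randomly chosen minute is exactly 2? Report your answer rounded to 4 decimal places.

Conditional on each trunk, P(X = 2): A: 0; B: 0.089528; C: 0.238375.
By total probability, P(X = 2) = 0.5·0 + 0.17·0.089528 + 0.33·0.238375 = 0.0938837.

0.0939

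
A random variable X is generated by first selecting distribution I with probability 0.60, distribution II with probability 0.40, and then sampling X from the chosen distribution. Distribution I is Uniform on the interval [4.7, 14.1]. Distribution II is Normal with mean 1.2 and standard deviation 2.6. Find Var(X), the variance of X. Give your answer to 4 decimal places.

Per component, I: μ=9.4, E[X²]=95.7233; II: μ=1.2, E[X²]=8.2.
E[X] = 0.6·9.4 + 0.4·1.2 = 6.12.
E[X²] = 0.6·95.7233 + 0.4·8.2 = 60.714.
Var(X) = E[X²] − (E[X])² = 60.714 − 37.4544 = 23.2596.

23.2596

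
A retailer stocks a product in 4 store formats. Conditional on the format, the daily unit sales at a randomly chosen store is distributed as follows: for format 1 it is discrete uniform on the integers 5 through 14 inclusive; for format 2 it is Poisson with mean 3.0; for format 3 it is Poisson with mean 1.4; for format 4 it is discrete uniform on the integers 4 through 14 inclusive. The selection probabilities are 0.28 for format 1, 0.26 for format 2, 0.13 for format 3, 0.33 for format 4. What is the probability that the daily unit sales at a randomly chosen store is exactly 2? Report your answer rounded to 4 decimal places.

0.0897

Conditional on each format, P(X = 2): 1: 0; 2: 0.224042; 3: 0.241665; 4: 0.
By total probability, P(X = 2) = 0.28·0 + 0.26·0.224042 + 0.13·0.241665 + 0.33·0 = 0.0896673.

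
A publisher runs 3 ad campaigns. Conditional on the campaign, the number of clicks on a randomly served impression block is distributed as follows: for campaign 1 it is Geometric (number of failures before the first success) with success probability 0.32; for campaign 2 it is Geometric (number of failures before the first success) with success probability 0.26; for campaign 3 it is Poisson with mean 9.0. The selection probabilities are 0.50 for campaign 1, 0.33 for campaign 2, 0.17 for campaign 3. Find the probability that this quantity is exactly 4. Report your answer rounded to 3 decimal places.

Conditional on each campaign, P(X = 4): 1: 0.0684204; 2: 0.0779651; 3: 0.0337372.
By total probability, P(X = 4) = 0.5·0.0684204 + 0.33·0.0779651 + 0.17·0.0337372 = 0.065674.

0.066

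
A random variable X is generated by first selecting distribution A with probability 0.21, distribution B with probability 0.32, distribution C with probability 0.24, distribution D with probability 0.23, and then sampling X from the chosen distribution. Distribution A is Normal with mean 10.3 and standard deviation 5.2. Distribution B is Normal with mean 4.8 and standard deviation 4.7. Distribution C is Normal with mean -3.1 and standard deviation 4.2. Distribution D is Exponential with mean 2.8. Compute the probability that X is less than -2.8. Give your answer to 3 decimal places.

Conditional on each component, P(X < -2.8): A: 0.00588058; B: 0.0529368; C: 0.528472; D: 0.
By total probability, P(X < -2.8) = 0.21·0.00588058 + 0.32·0.0529368 + 0.24·0.528472 + 0.23·0 = 0.145008.

0.145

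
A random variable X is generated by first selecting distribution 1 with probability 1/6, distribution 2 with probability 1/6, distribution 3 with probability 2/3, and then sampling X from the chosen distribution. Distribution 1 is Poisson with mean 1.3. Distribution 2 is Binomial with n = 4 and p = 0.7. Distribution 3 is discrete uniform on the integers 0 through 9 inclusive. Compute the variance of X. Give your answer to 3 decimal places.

7.378

Per component, 1: μ=1.3, E[X²]=2.99; 2: μ=2.8, E[X²]=8.68; 3: μ=4.5, E[X²]=28.5.
E[X] = 0.166667·1.3 + 0.166667·2.8 + 0.666667·4.5 = 3.68333.
E[X²] = 0.166667·2.99 + 0.166667·8.68 + 0.666667·28.5 = 20.945.
Var(X) = E[X²] − (E[X])² = 20.945 − 13.5669 = 7.37806.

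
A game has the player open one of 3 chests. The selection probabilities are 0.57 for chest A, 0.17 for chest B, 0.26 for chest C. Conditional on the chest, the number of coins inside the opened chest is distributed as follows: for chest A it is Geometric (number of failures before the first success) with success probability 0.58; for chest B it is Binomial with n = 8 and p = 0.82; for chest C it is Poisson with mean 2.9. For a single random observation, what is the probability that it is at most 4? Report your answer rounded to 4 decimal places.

Conditional on each chest, P(X ≤ 4): A: 0.986931; B: 0.0397393; C: 0.831777.
By total probability, P(X ≤ 4) = 0.57·0.986931 + 0.17·0.0397393 + 0.26·0.831777 = 0.785568.

0.7856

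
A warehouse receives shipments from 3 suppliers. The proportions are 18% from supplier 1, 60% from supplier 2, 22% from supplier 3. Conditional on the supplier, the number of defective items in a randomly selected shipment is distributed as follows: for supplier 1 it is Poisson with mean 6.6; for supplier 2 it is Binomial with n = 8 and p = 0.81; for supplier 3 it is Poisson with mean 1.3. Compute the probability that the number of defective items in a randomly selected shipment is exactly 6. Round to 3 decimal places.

0.200

Conditional on each supplier, P(X = 6): 1: 0.156166; 2: 0.28548; 3: 0.00182703.
By total probability, P(X = 6) = 0.18·0.156166 + 0.6·0.28548 + 0.22·0.00182703 = 0.1998.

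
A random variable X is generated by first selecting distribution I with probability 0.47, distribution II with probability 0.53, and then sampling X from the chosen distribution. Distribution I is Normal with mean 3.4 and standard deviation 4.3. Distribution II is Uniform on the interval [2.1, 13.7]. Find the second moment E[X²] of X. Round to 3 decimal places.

53.144

For each component E[X²] = Var + (mean)², giving I: 30.05; II: 73.6233.
Overall E[X²] = 0.47·30.05 + 0.53·73.6233 = 53.1439.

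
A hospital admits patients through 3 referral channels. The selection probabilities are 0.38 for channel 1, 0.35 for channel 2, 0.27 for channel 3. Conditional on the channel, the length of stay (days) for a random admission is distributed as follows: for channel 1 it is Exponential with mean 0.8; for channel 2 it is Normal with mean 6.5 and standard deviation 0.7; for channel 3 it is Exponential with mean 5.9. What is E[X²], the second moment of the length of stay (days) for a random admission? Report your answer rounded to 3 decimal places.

34.243

For each component E[X²] = Var + (mean)², giving 1: 1.28; 2: 42.74; 3: 69.62.
Overall E[X²] = 0.38·1.28 + 0.35·42.74 + 0.27·69.62 = 34.2428.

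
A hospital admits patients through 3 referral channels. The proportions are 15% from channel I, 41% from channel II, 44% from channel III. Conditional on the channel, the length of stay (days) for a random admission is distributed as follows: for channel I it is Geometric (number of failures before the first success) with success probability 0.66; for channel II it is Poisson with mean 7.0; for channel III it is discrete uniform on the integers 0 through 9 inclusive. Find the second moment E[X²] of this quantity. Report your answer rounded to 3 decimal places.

For each component E[X²] = Var + (mean)², giving I: 1.04591; II: 56; III: 28.5.
Overall E[X²] = 0.15·1.04591 + 0.41·56 + 0.44·28.5 = 35.6569.

35.657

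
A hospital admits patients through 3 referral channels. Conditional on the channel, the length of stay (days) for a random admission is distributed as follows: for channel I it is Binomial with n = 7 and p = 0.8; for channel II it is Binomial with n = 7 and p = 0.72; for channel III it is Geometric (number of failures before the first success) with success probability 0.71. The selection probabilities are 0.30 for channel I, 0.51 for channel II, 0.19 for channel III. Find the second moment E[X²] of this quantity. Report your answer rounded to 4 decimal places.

For each component E[X²] = Var + (mean)², giving I: 32.48; II: 26.8128; III: 0.742115.
Overall E[X²] = 0.3·32.48 + 0.51·26.8128 + 0.19·0.742115 = 23.5595.

23.5595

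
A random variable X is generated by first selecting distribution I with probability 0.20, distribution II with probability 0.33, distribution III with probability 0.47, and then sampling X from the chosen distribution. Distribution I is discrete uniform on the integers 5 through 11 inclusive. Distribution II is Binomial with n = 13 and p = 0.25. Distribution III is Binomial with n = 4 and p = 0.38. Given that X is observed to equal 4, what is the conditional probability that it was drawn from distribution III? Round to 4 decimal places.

Likelihoods P(X=4 | ·): I: 0; II: 0.209709; III: 0.0208514.
Posterior ∝ prior × likelihood. Numerator for III: 0.47·0.0208514 = 0.00980014.
Normalizing constant: 0.2·0 + 0.33·0.209709 + 0.47·0.0208514 = 0.0790042.
P(III | observation) = 0.00980014 / 0.0790042 = 0.124046.

0.1240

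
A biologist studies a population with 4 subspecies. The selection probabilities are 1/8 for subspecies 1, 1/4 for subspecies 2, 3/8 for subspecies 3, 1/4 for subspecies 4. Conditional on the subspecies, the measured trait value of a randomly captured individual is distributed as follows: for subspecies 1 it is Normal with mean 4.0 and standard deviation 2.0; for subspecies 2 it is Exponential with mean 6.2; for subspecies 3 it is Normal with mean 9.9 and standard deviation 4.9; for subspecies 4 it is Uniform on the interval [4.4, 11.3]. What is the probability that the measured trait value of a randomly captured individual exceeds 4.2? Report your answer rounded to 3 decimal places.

Conditional on each subspecies, P(X > 4.2): 1: 0.460172; 2: 0.507926; 3: 0.877639; 4: 1.
By total probability, P(X > 4.2) = 0.125·0.460172 + 0.25·0.507926 + 0.375·0.877639 + 0.25·1 = 0.763618.

0.764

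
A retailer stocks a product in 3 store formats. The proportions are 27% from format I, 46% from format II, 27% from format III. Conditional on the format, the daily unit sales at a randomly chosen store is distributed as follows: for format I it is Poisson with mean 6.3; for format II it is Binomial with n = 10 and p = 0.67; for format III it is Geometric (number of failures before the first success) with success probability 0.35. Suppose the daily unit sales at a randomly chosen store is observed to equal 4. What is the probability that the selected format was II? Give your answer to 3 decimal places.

0.337

Likelihoods P(X=4 | ·): I: 0.12053; II: 0.0546515; III: 0.0624772.
Posterior ∝ prior × likelihood. Numerator for II: 0.46·0.0546515 = 0.0251397.
Normalizing constant: 0.27·0.12053 + 0.46·0.0546515 + 0.27·0.0624772 = 0.0745517.
P(II | observation) = 0.0251397 / 0.0745517 = 0.337212.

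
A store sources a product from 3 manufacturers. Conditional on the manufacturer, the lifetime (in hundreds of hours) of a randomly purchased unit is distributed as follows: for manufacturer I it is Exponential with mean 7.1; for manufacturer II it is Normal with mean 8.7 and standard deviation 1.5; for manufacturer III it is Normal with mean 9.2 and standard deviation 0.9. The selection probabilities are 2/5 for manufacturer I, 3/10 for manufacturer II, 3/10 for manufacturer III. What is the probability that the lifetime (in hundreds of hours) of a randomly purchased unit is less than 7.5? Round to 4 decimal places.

0.3333

Conditional on each manufacturer, P(X < 7.5): I: 0.652273; II: 0.211855; III: 0.0294534.
By total probability, P(X < 7.5) = 0.4·0.652273 + 0.3·0.211855 + 0.3·0.0294534 = 0.333302.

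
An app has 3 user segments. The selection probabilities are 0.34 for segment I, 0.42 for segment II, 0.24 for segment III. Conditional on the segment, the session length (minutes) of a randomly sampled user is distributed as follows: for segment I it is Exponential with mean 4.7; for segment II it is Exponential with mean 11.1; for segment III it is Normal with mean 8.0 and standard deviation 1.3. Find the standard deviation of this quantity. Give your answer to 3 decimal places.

8.208

Per component, I: μ=4.7, E[X²]=44.18; II: μ=11.1, E[X²]=246.42; III: μ=8, E[X²]=65.69.
E[X] = 0.34·4.7 + 0.42·11.1 + 0.24·8 = 8.18.
E[X²] = 0.34·44.18 + 0.42·246.42 + 0.24·65.69 = 134.283.
Var(X) = E[X²] − (E[X])² = 134.283 − 66.9124 = 67.3708.
SD(X) = √67.3708 = 8.20797.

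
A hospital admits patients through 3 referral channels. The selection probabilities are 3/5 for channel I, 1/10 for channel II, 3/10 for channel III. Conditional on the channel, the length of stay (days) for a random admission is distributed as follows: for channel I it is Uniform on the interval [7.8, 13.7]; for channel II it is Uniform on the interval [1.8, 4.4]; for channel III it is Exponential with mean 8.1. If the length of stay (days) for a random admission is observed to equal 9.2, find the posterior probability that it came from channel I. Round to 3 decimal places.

0.895

Likelihoods f(9.2 | ·): I: 0.169492; II: 0; III: 0.0396499.
Posterior ∝ prior × likelihood. Numerator for I: 0.6·0.169492 = 0.101695.
Normalizing constant: 0.6·0.169492 + 0.1·0 + 0.3·0.0396499 = 0.11359.
P(I | observation) = 0.101695 / 0.11359 = 0.895281.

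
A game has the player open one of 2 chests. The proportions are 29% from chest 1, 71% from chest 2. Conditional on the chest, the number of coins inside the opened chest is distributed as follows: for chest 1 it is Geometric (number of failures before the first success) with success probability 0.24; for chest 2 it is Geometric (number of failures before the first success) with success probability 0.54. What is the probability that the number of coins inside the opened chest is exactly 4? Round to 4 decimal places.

0.0404

Conditional on each chest, P(X = 4): 1: 0.0800692; 2: 0.0241783.
By total probability, P(X = 4) = 0.29·0.0800692 + 0.71·0.0241783 = 0.0403866.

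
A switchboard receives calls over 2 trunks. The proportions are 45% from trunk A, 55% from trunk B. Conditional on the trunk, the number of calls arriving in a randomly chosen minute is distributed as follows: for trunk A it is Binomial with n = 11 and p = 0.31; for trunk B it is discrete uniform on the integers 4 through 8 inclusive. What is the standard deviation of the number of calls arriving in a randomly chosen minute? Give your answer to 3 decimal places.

1.954

Per component, A: μ=3.41, E[X²]=13.981; B: μ=6, E[X²]=38.
E[X] = 0.45·3.41 + 0.55·6 = 4.8345.
E[X²] = 0.45·13.981 + 0.55·38 = 27.1915.
Var(X) = E[X²] − (E[X])² = 27.1915 − 23.3724 = 3.81906.
SD(X) = √3.81906 = 1.95424.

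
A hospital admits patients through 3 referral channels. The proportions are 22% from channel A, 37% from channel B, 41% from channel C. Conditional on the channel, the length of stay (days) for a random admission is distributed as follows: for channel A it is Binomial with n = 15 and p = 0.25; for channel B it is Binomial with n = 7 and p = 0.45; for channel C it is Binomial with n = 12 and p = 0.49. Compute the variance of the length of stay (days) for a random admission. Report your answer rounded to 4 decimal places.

4.0584

Per component, A: μ=3.75, E[X²]=16.875; B: μ=3.15, E[X²]=11.655; C: μ=5.88, E[X²]=37.5732.
E[X] = 0.22·3.75 + 0.37·3.15 + 0.41·5.88 = 4.4013.
E[X²] = 0.22·16.875 + 0.37·11.655 + 0.41·37.5732 = 23.4299.
Var(X) = E[X²] − (E[X])² = 23.4299 − 19.3714 = 4.05842.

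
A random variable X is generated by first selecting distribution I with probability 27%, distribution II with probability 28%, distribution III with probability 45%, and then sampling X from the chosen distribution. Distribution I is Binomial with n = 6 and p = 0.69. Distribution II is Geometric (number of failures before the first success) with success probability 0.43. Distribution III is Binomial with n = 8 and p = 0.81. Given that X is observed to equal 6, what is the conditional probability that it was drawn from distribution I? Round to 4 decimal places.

0.1802

Likelihoods P(X=6 | ·): I: 0.107918; II: 0.0147475; III: 0.28548.
Posterior ∝ prior × likelihood. Numerator for I: 0.27·0.107918 = 0.0291379.
Normalizing constant: 0.27·0.107918 + 0.28·0.0147475 + 0.45·0.28548 = 0.161733.
P(I | observation) = 0.0291379 / 0.161733 = 0.18016.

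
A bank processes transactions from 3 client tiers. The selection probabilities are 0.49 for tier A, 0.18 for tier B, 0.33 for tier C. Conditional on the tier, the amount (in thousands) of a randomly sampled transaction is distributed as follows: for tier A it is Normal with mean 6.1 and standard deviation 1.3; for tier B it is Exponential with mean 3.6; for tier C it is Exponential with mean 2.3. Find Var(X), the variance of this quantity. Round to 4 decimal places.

7.8932

Per component, A: μ=6.1, E[X²]=38.9; B: μ=3.6, E[X²]=25.92; C: μ=2.3, E[X²]=10.58.
E[X] = 0.49·6.1 + 0.18·3.6 + 0.33·2.3 = 4.396.
E[X²] = 0.49·38.9 + 0.18·25.92 + 0.33·10.58 = 27.218.
Var(X) = E[X²] − (E[X])² = 27.218 − 19.3248 = 7.89318.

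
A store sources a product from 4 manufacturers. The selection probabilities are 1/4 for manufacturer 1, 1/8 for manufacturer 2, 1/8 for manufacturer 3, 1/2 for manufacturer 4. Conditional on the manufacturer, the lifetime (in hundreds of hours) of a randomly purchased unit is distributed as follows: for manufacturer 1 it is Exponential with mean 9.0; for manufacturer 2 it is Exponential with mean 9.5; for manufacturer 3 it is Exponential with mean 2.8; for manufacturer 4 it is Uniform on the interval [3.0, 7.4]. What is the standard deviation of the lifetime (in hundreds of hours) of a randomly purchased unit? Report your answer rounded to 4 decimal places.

Per component, 1: μ=9, E[X²]=162; 2: μ=9.5, E[X²]=180.5; 3: μ=2.8, E[X²]=15.68; 4: μ=5.2, E[X²]=28.6533.
E[X] = 0.25·9 + 0.125·9.5 + 0.125·2.8 + 0.5·5.2 = 6.3875.
E[X²] = 0.25·162 + 0.125·180.5 + 0.125·15.68 + 0.5·28.6533 = 79.3492.
Var(X) = E[X²] − (E[X])² = 79.3492 − 40.8002 = 38.549.
SD(X) = √38.549 = 6.20878.

6.2088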